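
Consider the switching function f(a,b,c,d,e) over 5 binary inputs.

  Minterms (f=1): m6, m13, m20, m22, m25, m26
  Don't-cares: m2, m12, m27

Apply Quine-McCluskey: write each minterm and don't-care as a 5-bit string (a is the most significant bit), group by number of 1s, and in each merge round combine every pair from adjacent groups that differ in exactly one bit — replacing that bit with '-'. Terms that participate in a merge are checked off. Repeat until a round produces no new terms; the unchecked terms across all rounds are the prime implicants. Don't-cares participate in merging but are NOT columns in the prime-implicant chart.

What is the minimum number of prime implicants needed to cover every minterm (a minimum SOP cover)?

5

Round 0: 00010✓ 00110✓ 01100✓ 01101✓ 10100✓ 10110✓ 11001✓ 11010✓ 11011✓
Round 1: -0110 00-10 0110- 101-0 110-1 1101-
PIs = {-0110, 00-10, 0110-, 101-0, 110-1, 1101-}
Coverage chart:
  m6: -0110,00-10
  m13: 0110- ←essential
  m20: 101-0 ←essential
  m22: -0110,101-0
  m25: 110-1 ←essential
  m26: 1101- ←essential
Essential: 0110-, 101-0, 110-1, 1101-
Petrick residual → -0110
Min cover (5 terms): b'cde' + a'bcd' + ab'ce' + abc'e + abc'd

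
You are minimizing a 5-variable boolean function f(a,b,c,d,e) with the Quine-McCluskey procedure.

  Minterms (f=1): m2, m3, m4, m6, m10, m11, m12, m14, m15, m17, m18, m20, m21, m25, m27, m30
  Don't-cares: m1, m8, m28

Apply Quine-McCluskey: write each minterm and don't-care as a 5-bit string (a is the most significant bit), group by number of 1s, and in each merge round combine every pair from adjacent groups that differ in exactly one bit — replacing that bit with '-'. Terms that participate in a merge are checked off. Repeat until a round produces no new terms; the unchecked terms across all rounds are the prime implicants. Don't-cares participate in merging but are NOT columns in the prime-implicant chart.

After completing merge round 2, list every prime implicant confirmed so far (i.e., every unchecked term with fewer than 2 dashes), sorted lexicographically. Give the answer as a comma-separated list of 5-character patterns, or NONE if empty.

[col 0] 00001*, 00010*, 00011*, 00100*, 00110*, 01000*, 01010*, 01011*, 01100*, 01110*, 01111*, 10001*, 10010*, 10100*, 10101*, 11001*, 11011*, 11100*, 11110*
[col 1] -0001, -0010, -0100*, -1011, -1100*, -1110*, 0-010*, 0-011*, 0-100*, 0-110*, 00-10*, 000-1, 0001-*, 001-0*, 01-00*, 01-10*, 01-11*, 010-0*, 0101-*, 011-0*, 0111-*, 1-001, 1-100*, 10-01, 1010-, 110-1, 111-0*
[col 2] --100, -11-0, 0--10, 0-01-, 0-1-0, 01--0, 01-1-
Prime implicants: --100, -0001, -0010, -1011, -11-0, 0--10, 0-01-, 0-1-0, 000-1, 01--0, 01-1-, 1-001, 10-01, 1010-, 110-1

-0001, -0010, -1011, 000-1, 1-001, 10-01, 1010-, 110-1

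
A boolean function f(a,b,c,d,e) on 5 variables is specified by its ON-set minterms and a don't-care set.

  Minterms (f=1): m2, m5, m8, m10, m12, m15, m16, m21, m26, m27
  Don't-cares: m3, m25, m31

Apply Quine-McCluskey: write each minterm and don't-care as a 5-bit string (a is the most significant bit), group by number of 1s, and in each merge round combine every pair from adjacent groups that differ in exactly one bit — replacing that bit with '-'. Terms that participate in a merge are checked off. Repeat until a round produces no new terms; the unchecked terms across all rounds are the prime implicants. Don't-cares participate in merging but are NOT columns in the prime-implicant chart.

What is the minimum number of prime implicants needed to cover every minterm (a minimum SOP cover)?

[col 0] 00010*, 00011*, 00101*, 01000*, 01010*, 01100*, 01111*, 10000, 10101*, 11001*, 11010*, 11011*, 11111*
[col 1] -0101, -1010, -1111, 0-010, 0001-, 01-00, 010-0, 11-11, 110-1, 1101-
Prime implicants: -0101, -1010, -1111, 0-010, 0001-, 01-00, 010-0, 10000, 11-11, 110-1, 1101-
PI chart (minterm → PIs covering it):
  2 | 0-010,0001-
  5 | -0101  (sole → essential)
  8 | 01-00,010-0
  10 | -1010,0-010,010-0
  12 | 01-00  (sole → essential)
  15 | -1111  (sole → essential)
  16 | 10000  (sole → essential)
  21 | -0101  (sole → essential)
  26 | -1010,1101-
  27 | 11-11,110-1,1101-
Essential prime implicants: -0101, -1111, 01-00, 10000
Petrick residual → 0-010, 1101-
Minimum SOP uses 6 PIs: b'cd'e + bcde + a'c'de' + a'bd'e' + ab'c'd'e' + abc'd

6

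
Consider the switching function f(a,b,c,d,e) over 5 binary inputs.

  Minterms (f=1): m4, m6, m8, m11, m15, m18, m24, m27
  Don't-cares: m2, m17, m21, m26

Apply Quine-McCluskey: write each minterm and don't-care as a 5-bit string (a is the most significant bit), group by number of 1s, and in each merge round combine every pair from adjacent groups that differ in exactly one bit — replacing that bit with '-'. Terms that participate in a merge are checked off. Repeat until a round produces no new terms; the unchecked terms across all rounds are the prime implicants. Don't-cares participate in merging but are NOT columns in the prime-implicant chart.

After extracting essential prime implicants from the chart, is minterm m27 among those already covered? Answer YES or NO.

Round 0: 00010✓ 00100✓ 00110✓ 01000✓ 01011✓ 01111✓ 10001✓ 10010✓ 10101✓ 11000✓ 11010✓ 11011✓
Round 1: -0010 -1000 -1011 00-10 001-0 01-11 1-010 10-01 110-0 1101-
PIs = {-0010, -1000, -1011, 00-10, 001-0, 01-11, 1-010, 10-01, 110-0, 1101-}
Coverage chart:
  m4: 001-0 ←essential
  m6: 00-10,001-0
  m8: -1000 ←essential
  m11: -1011,01-11
  m15: 01-11 ←essential
  m18: -0010,1-010
  m24: -1000,110-0
  m27: -1011,1101-
Essential: -1000, 001-0, 01-11

NO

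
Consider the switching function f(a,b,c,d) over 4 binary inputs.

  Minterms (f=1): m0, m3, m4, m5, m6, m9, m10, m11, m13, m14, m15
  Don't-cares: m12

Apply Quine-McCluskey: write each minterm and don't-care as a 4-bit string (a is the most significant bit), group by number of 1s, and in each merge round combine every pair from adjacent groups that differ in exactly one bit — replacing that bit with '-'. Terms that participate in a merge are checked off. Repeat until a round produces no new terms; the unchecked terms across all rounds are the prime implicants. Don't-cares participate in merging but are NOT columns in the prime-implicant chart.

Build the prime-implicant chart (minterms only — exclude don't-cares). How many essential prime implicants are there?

6

Round 0: 0000✓ 0011✓ 0100✓ 0101✓ 0110✓ 1001✓ 1010✓ 1011✓ 1100✓ 1101✓ 1110✓ 1111✓
Round 1: -011 -100✓ -101✓ -110✓ 0-00 01-0✓ 010-✓ 1-01✓ 1-10✓ 1-11✓ 10-1✓ 101-✓ 11-0✓ 11-1✓ 110-✓ 111-✓
Round 2: -1-0 -10- 1--1 1-1- 11--
PIs = {-011, -1-0, -10-, 0-00, 1--1, 1-1-, 11--}
Coverage chart:
  m0: 0-00 ←essential
  m3: -011 ←essential
  m4: -1-0,-10-,0-00
  m5: -10- ←essential
  m6: -1-0 ←essential
  m9: 1--1 ←essential
  m10: 1-1- ←essential
  m11: -011,1--1,1-1-
  m13: -10-,1--1,11--
  m14: -1-0,1-1-,11--
  m15: 1--1,1-1-,11--
Essential: -011, -1-0, -10-, 0-00, 1--1, 1-1-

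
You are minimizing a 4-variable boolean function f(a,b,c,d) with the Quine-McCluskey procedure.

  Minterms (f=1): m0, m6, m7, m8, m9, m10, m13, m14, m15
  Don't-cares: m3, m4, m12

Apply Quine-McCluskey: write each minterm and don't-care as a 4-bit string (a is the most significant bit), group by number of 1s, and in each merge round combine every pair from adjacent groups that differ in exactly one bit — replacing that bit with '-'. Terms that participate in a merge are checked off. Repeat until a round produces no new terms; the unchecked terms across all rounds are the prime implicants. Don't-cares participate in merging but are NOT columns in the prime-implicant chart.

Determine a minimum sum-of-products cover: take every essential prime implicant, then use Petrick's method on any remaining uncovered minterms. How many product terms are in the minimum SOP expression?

4

Round 0: 0000✓ 0011✓ 0100✓ 0110✓ 0111✓ 1000✓ 1001✓ 1010✓ 1100✓ 1101✓ 1110✓ 1111✓
Round 1: -000✓ -100✓ -110✓ -111✓ 0-00✓ 0-11 01-0✓ 011-✓ 1-00✓ 1-01✓ 1-10✓ 10-0✓ 100-✓ 11-0✓ 11-1✓ 110-✓ 111-✓
Round 2: --00 -1-0 -11- 1--0 1-0- 11--
PIs = {--00, -1-0, -11-, 0-11, 1--0, 1-0-, 11--}
Coverage chart:
  m0: --00 ←essential
  m6: -1-0,-11-
  m7: -11-,0-11
  m8: --00,1--0,1-0-
  m9: 1-0- ←essential
  m10: 1--0 ←essential
  m13: 1-0-,11--
  m14: -1-0,-11-,1--0,11--
  m15: -11-,11--
Essential: --00, 1--0, 1-0-
Petrick residual → -11-
Min cover (4 terms): c'd' + bc + ad' + ac'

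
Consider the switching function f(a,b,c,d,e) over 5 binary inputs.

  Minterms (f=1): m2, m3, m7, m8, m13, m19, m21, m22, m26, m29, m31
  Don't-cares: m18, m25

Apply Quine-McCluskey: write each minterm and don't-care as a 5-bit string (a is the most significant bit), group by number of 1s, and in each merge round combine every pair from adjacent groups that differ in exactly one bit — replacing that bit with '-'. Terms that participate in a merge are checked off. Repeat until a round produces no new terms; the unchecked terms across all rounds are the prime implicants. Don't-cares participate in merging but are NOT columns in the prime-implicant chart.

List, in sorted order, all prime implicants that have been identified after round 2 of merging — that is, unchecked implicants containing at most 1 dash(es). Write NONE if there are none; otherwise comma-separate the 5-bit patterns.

Round 0: 00010✓ 00011✓ 00111✓ 01000 01101✓ 10010✓ 10011✓ 10101✓ 10110✓ 11001✓ 11010✓ 11101✓ 11111✓
Round 1: -0010✓ -0011✓ -1101 00-11 0001-✓ 1-010 1-101 10-10 1001-✓ 11-01 111-1
Round 2: -001-
PIs = {-001-, -1101, 00-11, 01000, 1-010, 1-101, 10-10, 11-01, 111-1}

-1101, 00-11, 01000, 1-010, 1-101, 10-10, 11-01, 111-1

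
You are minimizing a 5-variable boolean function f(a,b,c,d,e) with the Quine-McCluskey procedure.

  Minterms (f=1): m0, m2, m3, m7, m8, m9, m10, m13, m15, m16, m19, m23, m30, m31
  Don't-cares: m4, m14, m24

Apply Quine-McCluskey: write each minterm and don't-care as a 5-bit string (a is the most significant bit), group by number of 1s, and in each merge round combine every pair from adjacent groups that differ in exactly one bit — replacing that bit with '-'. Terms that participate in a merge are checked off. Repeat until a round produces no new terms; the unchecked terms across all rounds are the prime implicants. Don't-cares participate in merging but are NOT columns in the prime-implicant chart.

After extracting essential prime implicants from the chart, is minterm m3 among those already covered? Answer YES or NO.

Round 0: 00000✓ 00010✓ 00011✓ 00100✓ 00111✓ 01000✓ 01001✓ 01010✓ 01101✓ 01110✓ 01111✓ 10000✓ 10011✓ 10111✓ 11000✓ 11110✓ 11111✓
Round 1: -0000✓ -0011✓ -0111✓ -1000✓ -1110✓ -1111✓ 0-000✓ 0-010✓ 0-111✓ 00-00 00-11✓ 000-0✓ 0001- 01-01 01-10 010-0✓ 0100- 011-1 0111-✓ 1-000✓ 1-111✓ 10-11✓ 1111-✓
Round 2: --000 --111 -0-11 -111- 0-0-0
PIs = {--000, --111, -0-11, -111-, 0-0-0, 00-00, 0001-, 01-01, 01-10, 0100-, 011-1}
Coverage chart:
  m0: --000,0-0-0,00-00
  m2: 0-0-0,0001-
  m3: -0-11,0001-
  m7: --111,-0-11
  m8: --000,0-0-0,0100-
  m9: 01-01,0100-
  m10: 0-0-0,01-10
  m13: 01-01,011-1
  m15: --111,-111-,011-1
  m16: --000 ←essential
  m19: -0-11 ←essential
  m23: --111,-0-11
  m30: -111- ←essential
  m31: --111,-111-
Essential: --000, -0-11, -111-

YES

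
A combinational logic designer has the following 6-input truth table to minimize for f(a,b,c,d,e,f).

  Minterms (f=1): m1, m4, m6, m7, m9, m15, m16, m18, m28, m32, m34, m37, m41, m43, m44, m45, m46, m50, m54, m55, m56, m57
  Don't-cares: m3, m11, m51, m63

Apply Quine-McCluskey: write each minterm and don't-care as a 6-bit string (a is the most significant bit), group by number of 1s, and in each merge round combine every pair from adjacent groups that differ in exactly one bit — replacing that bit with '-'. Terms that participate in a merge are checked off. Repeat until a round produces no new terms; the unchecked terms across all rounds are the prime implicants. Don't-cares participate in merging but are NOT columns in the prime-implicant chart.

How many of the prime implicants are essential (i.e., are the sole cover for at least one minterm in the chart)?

11

[col 0] 000001*, 000011*, 000100*, 000110*, 000111*, 001001*, 001011*, 001111*, 010000*, 010010*, 011100, 100000*, 100010*, 100101*, 101001*, 101011*, 101100*, 101101*, 101110*, 110010*, 110011*, 110110*, 110111*, 111000*, 111001*, 111111*
[col 1] -01001*, -01011*, -10010, 00-001*, 00-011*, 00-111*, 000-11*, 0000-1*, 0001-0, 00011-, 001-11*, 0010-1*, 0100-0, 1-0010, 1-1001, 10-101, 1000-0, 101-01, 1010-1*, 1011-0, 10110-, 11-111, 110-10*, 110-11*, 11001-*, 11011-*, 11100-
[col 2] -010-1, 00--11, 00-0-1, 110-1-
Prime implicants: -010-1, -10010, 00--11, 00-0-1, 0001-0, 00011-, 0100-0, 011100, 1-0010, 1-1001, 10-101, 1000-0, 101-01, 1011-0, 10110-, 11-111, 110-1-, 11100-
PI chart (minterm → PIs covering it):
  1 | 00-0-1  (sole → essential)
  4 | 0001-0  (sole → essential)
  6 | 0001-0,00011-
  7 | 00--11,00011-
  9 | -010-1,00-0-1
  15 | 00--11  (sole → essential)
  16 | 0100-0  (sole → essential)
  18 | -10010,0100-0
  28 | 011100  (sole → essential)
  32 | 1000-0  (sole → essential)
  34 | 1-0010,1000-0
  37 | 10-101  (sole → essential)
  41 | -010-1,1-1001,101-01
  43 | -010-1  (sole → essential)
  44 | 1011-0,10110-
  45 | 10-101,101-01,10110-
  46 | 1011-0  (sole → essential)
  50 | -10010,1-0010,110-1-
  54 | 110-1-  (sole → essential)
  55 | 11-111,110-1-
  56 | 11100-  (sole → essential)
  57 | 1-1001,11100-
Essential prime implicants: -010-1, 00--11, 00-0-1, 0001-0, 0100-0, 011100, 10-101, 1000-0, 1011-0, 110-1-, 11100-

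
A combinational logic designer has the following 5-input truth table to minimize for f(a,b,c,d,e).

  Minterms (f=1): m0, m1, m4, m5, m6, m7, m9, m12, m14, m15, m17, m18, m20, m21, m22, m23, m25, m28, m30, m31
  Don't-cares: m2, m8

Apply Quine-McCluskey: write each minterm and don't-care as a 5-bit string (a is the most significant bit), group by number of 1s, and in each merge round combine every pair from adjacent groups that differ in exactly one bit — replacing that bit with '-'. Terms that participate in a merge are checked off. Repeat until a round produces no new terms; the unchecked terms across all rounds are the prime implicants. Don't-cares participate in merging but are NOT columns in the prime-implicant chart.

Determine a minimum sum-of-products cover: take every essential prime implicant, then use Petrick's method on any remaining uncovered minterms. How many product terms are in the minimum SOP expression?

6

Round 0: 00000✓ 00001✓ 00010✓ 00100✓ 00101✓ 00110✓ 00111✓ 01000✓ 01001✓ 01100✓ 01110✓ 01111✓ 10001✓ 10010✓ 10100✓ 10101✓ 10110✓ 10111✓ 11001✓ 11100✓ 11110✓ 11111✓
Round 1: -0001✓ -0010✓ -0100✓ -0101✓ -0110✓ -0111✓ -1001✓ -1100✓ -1110✓ -1111✓ 0-000✓ 0-001✓ 0-100✓ 0-110✓ 0-111✓ 00-00✓ 00-01✓ 00-10✓ 000-0✓ 0000-✓ 001-0✓ 001-1✓ 0010-✓ 0011-✓ 01-00✓ 0100-✓ 011-0✓ 0111-✓ 1-001✓ 1-100✓ 1-110✓ 1-111✓ 10-01✓ 10-10✓ 101-0✓ 101-1✓ 1010-✓ 1011-✓ 111-0✓ 1111-✓
Round 2: --001 --100✓ --110✓ --111✓ -0-01 -0-10 -01-0✓ -01-1✓ -010-✓ -011-✓ -11-0✓ -111-✓ 0--00 0-00- 0-1-0✓ 0-11-✓ 00--0 00-0- 001--✓ 1-1-0✓ 1-11-✓ 101--✓
Round 3: --1-0 --11- -01--
PIs = {--001, --1-0, --11-, -0-01, -0-10, -01--, 0--00, 0-00-, 00--0, 00-0-}
Coverage chart:
  m0: 0--00,0-00-,00--0,00-0-
  m1: --001,-0-01,0-00-,00-0-
  m4: --1-0,-01--,0--00,00--0,00-0-
  m5: -0-01,-01--,00-0-
  m6: --1-0,--11-,-0-10,-01--,00--0
  m7: --11-,-01--
  m9: --001,0-00-
  m12: --1-0,0--00
  m14: --1-0,--11-
  m15: --11- ←essential
  m17: --001,-0-01
  m18: -0-10 ←essential
  m20: --1-0,-01--
  m21: -0-01,-01--
  m22: --1-0,--11-,-0-10,-01--
  m23: --11-,-01--
  m25: --001 ←essential
  m28: --1-0 ←essential
  m30: --1-0,--11-
  m31: --11- ←essential
Essential: --001, --1-0, --11-, -0-10
Petrick residual → -0-01, 0--00
Min cover (6 terms): c'd'e + ce' + cd + b'd'e + b'de' + a'd'e'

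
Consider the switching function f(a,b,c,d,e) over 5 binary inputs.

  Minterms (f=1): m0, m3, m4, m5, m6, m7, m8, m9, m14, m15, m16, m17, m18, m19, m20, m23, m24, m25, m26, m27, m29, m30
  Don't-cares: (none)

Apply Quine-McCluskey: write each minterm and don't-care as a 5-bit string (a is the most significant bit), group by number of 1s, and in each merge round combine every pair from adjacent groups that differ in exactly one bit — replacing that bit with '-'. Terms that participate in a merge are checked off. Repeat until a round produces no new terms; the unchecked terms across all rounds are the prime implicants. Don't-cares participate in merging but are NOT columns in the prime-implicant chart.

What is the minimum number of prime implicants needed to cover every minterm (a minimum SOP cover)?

8

size-2^0 implicants → 00000(✓)  00011(✓)  00100(✓)  00101(✓)  00110(✓)  00111(✓)  01000(✓)  01001(✓)  01110(✓)  01111(✓)  10000(✓)  10001(✓)  10010(✓)  10011(✓)  10100(✓)  10111(✓)  11000(✓)  11001(✓)  11010(✓)  11011(✓)  11101(✓)  11110(✓)
size-2^1 implicants → -0000(✓)  -0011(✓)  -0100(✓)  -0111(✓)  -1000(✓)  -1001(✓)  -1110  0-000(✓)  0-110(✓)  0-111(✓)  00-00(✓)  00-11(✓)  001-0(✓)  001-1(✓)  0010-(✓)  0011-(✓)  0100-(✓)  0111-(✓)  1-000(✓)  1-001(✓)  1-010(✓)  1-011(✓)  10-00(✓)  10-11(✓)  100-0(✓)  100-1(✓)  1000-(✓)  1001-(✓)  11-01  11-10  110-0(✓)  110-1(✓)  1100-(✓)  1101-(✓)
size-2^2 implicants → --000  -0-00  -0-11  -100-  0-11-  001--  1-0-0(✓)  1-0-1(✓)  1-00-(✓)  1-01-(✓)  100--(✓)  110--(✓)
size-2^3 implicants → 1-0--
Unchecked terms (primes): --000, -0-00, -0-11, -100-, -1110, 0-11-, 001--, 1-0--, 11-01, 11-10
Minterm coverage:
  m0 ⊆ --000,-0-00
  m3 ⊆ -0-11 [E]
  m4 ⊆ -0-00,001--
  m5 ⊆ 001-- [E]
  m6 ⊆ 0-11-,001--
  m7 ⊆ -0-11,0-11-,001--
  m8 ⊆ --000,-100-
  m9 ⊆ -100- [E]
  m14 ⊆ -1110,0-11-
  m15 ⊆ 0-11- [E]
  m16 ⊆ --000,-0-00,1-0--
  m17 ⊆ 1-0-- [E]
  m18 ⊆ 1-0-- [E]
  m19 ⊆ -0-11,1-0--
  m20 ⊆ -0-00 [E]
  m23 ⊆ -0-11 [E]
  m24 ⊆ --000,-100-,1-0--
  m25 ⊆ -100-,1-0--,11-01
  m26 ⊆ 1-0--,11-10
  m27 ⊆ 1-0-- [E]
  m29 ⊆ 11-01 [E]
  m30 ⊆ -1110,11-10
E = {-0-00, -0-11, -100-, 0-11-, 001--, 1-0--, 11-01}
Petrick residual → -1110
Cover = b'd'e' + b'de + bc'd' + bcde' + a'cd + a'b'c + ac' + abd'e  |cover|=8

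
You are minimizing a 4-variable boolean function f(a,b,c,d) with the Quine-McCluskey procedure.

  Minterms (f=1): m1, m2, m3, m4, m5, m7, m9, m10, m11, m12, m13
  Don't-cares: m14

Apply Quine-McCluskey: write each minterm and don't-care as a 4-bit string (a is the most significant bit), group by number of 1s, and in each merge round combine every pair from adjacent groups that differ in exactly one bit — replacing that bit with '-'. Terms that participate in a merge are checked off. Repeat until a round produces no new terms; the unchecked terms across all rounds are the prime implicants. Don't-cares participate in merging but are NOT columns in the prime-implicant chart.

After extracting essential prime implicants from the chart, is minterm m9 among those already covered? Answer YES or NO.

[col 0] 0001*, 0010*, 0011*, 0100*, 0101*, 0111*, 1001*, 1010*, 1011*, 1100*, 1101*, 1110*
[col 1] -001*, -010*, -011*, -100*, -101*, 0-01*, 0-11*, 00-1*, 001-*, 01-1*, 010-*, 1-01*, 1-10, 10-1*, 101-*, 11-0, 110-*
[col 2] --01, -0-1, -01-, -10-, 0--1
Prime implicants: --01, -0-1, -01-, -10-, 0--1, 1-10, 11-0
PI chart (minterm → PIs covering it):
  1 | --01,-0-1,0--1
  2 | -01-  (sole → essential)
  3 | -0-1,-01-,0--1
  4 | -10-  (sole → essential)
  5 | --01,-10-,0--1
  7 | 0--1  (sole → essential)
  9 | --01,-0-1
  10 | -01-,1-10
  11 | -0-1,-01-
  12 | -10-,11-0
  13 | --01,-10-
Essential prime implicants: -01-, -10-, 0--1

NO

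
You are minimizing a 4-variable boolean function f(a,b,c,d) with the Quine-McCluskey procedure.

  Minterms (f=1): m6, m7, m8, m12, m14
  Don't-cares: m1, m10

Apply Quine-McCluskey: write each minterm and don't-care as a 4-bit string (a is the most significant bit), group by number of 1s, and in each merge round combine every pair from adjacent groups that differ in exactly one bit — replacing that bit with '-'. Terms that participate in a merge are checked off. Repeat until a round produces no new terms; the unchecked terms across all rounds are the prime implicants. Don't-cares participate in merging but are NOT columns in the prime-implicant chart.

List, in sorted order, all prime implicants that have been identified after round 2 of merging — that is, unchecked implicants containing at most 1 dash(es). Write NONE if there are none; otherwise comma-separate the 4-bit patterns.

-110, 0001, 011-

[col 0] 0001, 0110*, 0111*, 1000*, 1010*, 1100*, 1110*
[col 1] -110, 011-, 1-00*, 1-10*, 10-0*, 11-0*
[col 2] 1--0
Prime implicants: -110, 0001, 011-, 1--0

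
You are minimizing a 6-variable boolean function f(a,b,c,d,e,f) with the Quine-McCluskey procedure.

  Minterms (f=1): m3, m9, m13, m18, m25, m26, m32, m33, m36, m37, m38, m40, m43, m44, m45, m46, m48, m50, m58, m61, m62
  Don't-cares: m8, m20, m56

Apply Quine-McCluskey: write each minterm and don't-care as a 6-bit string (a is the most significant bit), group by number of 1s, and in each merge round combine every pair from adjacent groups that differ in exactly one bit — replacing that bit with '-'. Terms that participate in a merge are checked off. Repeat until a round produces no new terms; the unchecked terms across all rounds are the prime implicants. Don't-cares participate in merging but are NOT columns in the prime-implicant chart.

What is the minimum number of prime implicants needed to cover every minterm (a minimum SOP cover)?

size-2^0 implicants → 000011  001000(✓)  001001(✓)  001101(✓)  010010(✓)  010100  011001(✓)  011010(✓)  100000(✓)  100001(✓)  100100(✓)  100101(✓)  100110(✓)  101000(✓)  101011  101100(✓)  101101(✓)  101110(✓)  110000(✓)  110010(✓)  111000(✓)  111010(✓)  111101(✓)  111110(✓)
size-2^1 implicants → -01000  -01101  -10010(✓)  -11010(✓)  0-1001  001-01  00100-  01-010(✓)  1-0000(✓)  1-1000(✓)  1-1101  1-1110  10-000(✓)  10-100(✓)  10-101(✓)  10-110(✓)  100-00(✓)  100-01(✓)  10000-(✓)  1001-0(✓)  10010-(✓)  101-00(✓)  1011-0(✓)  10110-(✓)  11-000(✓)  11-010(✓)  1100-0(✓)  111-10  1110-0(✓)
size-2^2 implicants → -1-010  1--000  10--00  10-1-0  10-10-  100-0-  11-0-0
Unchecked terms (primes): -01000, -01101, -1-010, 0-1001, 000011, 001-01, 00100-, 010100, 1--000, 1-1101, 1-1110, 10--00, 10-1-0, 10-10-, 100-0-, 101011, 11-0-0, 111-10
Minterm coverage:
  m3 ⊆ 000011 [E]
  m9 ⊆ 0-1001,001-01,00100-
  m13 ⊆ -01101,001-01
  m18 ⊆ -1-010 [E]
  m25 ⊆ 0-1001 [E]
  m26 ⊆ -1-010 [E]
  m32 ⊆ 1--000,10--00,100-0-
  m33 ⊆ 100-0- [E]
  m36 ⊆ 10--00,10-1-0,10-10-,100-0-
  m37 ⊆ 10-10-,100-0-
  m38 ⊆ 10-1-0 [E]
  m40 ⊆ -01000,1--000,10--00
  m43 ⊆ 101011 [E]
  m44 ⊆ 10--00,10-1-0,10-10-
  m45 ⊆ -01101,1-1101,10-10-
  m46 ⊆ 1-1110,10-1-0
  m48 ⊆ 1--000,11-0-0
  m50 ⊆ -1-010,11-0-0
  m58 ⊆ -1-010,11-0-0,111-10
  m61 ⊆ 1-1101 [E]
  m62 ⊆ 1-1110,111-10
E = {-1-010, 0-1001, 000011, 1-1101, 10-1-0, 100-0-, 101011}
Petrick residual → -01101, 1--000, 1-1110
Cover = b'cde'f + bd'ef' + a'cd'e'f + a'b'c'd'ef + ad'e'f' + acde'f + acdef' + ab'df' + ab'c'e' + ab'cd'ef  |cover|=10

10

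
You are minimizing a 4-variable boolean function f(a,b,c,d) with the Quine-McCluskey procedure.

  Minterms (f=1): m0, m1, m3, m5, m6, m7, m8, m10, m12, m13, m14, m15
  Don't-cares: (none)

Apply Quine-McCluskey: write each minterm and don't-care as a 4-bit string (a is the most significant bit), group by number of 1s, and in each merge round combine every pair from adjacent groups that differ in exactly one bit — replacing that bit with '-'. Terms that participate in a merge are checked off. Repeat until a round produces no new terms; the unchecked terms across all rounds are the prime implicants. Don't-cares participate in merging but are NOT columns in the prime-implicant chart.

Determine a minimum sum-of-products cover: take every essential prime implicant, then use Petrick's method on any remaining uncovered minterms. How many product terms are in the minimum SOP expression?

5

size-2^0 implicants → 0000(✓)  0001(✓)  0011(✓)  0101(✓)  0110(✓)  0111(✓)  1000(✓)  1010(✓)  1100(✓)  1101(✓)  1110(✓)  1111(✓)
size-2^1 implicants → -000  -101(✓)  -110(✓)  -111(✓)  0-01(✓)  0-11(✓)  00-1(✓)  000-  01-1(✓)  011-(✓)  1-00(✓)  1-10(✓)  10-0(✓)  11-0(✓)  11-1(✓)  110-(✓)  111-(✓)
size-2^2 implicants → -1-1  -11-  0--1  1--0  11--
Unchecked terms (primes): -000, -1-1, -11-, 0--1, 000-, 1--0, 11--
Minterm coverage:
  m0 ⊆ -000,000-
  m1 ⊆ 0--1,000-
  m3 ⊆ 0--1 [E]
  m5 ⊆ -1-1,0--1
  m6 ⊆ -11- [E]
  m7 ⊆ -1-1,-11-,0--1
  m8 ⊆ -000,1--0
  m10 ⊆ 1--0 [E]
  m12 ⊆ 1--0,11--
  m13 ⊆ -1-1,11--
  m14 ⊆ -11-,1--0,11--
  m15 ⊆ -1-1,-11-,11--
E = {-11-, 0--1, 1--0}
Petrick residual → -000, -1-1
Cover = b'c'd' + bd + bc + a'd + ad'  |cover|=5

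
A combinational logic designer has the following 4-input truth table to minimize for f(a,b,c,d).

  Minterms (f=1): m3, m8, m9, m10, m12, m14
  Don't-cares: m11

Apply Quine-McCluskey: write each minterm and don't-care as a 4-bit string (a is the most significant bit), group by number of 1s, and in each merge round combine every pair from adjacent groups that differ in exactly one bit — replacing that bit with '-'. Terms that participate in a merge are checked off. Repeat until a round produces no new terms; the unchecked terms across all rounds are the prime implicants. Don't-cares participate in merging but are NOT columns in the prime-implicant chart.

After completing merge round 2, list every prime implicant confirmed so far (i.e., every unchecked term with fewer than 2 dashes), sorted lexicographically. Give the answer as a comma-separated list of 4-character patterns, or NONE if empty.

[col 0] 0011*, 1000*, 1001*, 1010*, 1011*, 1100*, 1110*
[col 1] -011, 1-00*, 1-10*, 10-0*, 10-1*, 100-*, 101-*, 11-0*
[col 2] 1--0, 10--
Prime implicants: -011, 1--0, 10--

-011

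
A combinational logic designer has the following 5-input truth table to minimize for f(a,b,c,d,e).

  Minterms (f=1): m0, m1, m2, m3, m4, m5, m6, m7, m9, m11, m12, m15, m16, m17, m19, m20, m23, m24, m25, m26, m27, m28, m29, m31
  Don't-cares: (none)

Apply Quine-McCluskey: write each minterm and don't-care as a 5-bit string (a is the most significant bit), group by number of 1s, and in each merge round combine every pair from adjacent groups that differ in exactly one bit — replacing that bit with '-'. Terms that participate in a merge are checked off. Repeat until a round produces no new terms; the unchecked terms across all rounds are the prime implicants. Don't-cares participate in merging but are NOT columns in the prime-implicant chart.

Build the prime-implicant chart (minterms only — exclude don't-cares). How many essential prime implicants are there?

5

size-2^0 implicants → 00000(✓)  00001(✓)  00010(✓)  00011(✓)  00100(✓)  00101(✓)  00110(✓)  00111(✓)  01001(✓)  01011(✓)  01100(✓)  01111(✓)  10000(✓)  10001(✓)  10011(✓)  10100(✓)  10111(✓)  11000(✓)  11001(✓)  11010(✓)  11011(✓)  11100(✓)  11101(✓)  11111(✓)
size-2^1 implicants → -0000(✓)  -0001(✓)  -0011(✓)  -0100(✓)  -0111(✓)  -1001(✓)  -1011(✓)  -1100(✓)  -1111(✓)  0-001(✓)  0-011(✓)  0-100(✓)  0-111(✓)  00-00(✓)  00-01(✓)  00-10(✓)  00-11(✓)  000-0(✓)  000-1(✓)  0000-(✓)  0001-(✓)  001-0(✓)  001-1(✓)  0010-(✓)  0011-(✓)  01-11(✓)  010-1(✓)  1-000(✓)  1-001(✓)  1-011(✓)  1-100(✓)  1-111(✓)  10-00(✓)  10-11(✓)  100-1(✓)  1000-(✓)  11-00(✓)  11-01(✓)  11-11(✓)  110-0(✓)  110-1(✓)  1100-(✓)  1101-(✓)  111-1(✓)  1110-(✓)
size-2^2 implicants → --001(✓)  --011(✓)  --100  --111(✓)  -0-00  -0-11(✓)  -00-1(✓)  -000-  -1-11(✓)  -10-1(✓)  0--11(✓)  0-0-1(✓)  00--0(✓)  00--1(✓)  00-0-(✓)  00-1-(✓)  000--(✓)  001--(✓)  1--00  1--11(✓)  1-0-1(✓)  1-00-  11--1  11-0-  110--
size-2^3 implicants → ---11  --0-1  00---
Unchecked terms (primes): ---11, --0-1, --100, -0-00, -000-, 00---, 1--00, 1-00-, 11--1, 11-0-, 110--
Minterm coverage:
  m0 ⊆ -0-00,-000-,00---
  m1 ⊆ --0-1,-000-,00---
  m2 ⊆ 00--- [E]
  m3 ⊆ ---11,--0-1,00---
  m4 ⊆ --100,-0-00,00---
  m5 ⊆ 00--- [E]
  m6 ⊆ 00--- [E]
  m7 ⊆ ---11,00---
  m9 ⊆ --0-1 [E]
  m11 ⊆ ---11,--0-1
  m12 ⊆ --100 [E]
  m15 ⊆ ---11 [E]
  m16 ⊆ -0-00,-000-,1--00,1-00-
  m17 ⊆ --0-1,-000-,1-00-
  m19 ⊆ ---11,--0-1
  m20 ⊆ --100,-0-00,1--00
  m23 ⊆ ---11 [E]
  m24 ⊆ 1--00,1-00-,11-0-,110--
  m25 ⊆ --0-1,1-00-,11--1,11-0-,110--
  m26 ⊆ 110-- [E]
  m27 ⊆ ---11,--0-1,11--1,110--
  m28 ⊆ --100,1--00,11-0-
  m29 ⊆ 11--1,11-0-
  m31 ⊆ ---11,11--1
E = {---11, --0-1, --100, 00---, 110--}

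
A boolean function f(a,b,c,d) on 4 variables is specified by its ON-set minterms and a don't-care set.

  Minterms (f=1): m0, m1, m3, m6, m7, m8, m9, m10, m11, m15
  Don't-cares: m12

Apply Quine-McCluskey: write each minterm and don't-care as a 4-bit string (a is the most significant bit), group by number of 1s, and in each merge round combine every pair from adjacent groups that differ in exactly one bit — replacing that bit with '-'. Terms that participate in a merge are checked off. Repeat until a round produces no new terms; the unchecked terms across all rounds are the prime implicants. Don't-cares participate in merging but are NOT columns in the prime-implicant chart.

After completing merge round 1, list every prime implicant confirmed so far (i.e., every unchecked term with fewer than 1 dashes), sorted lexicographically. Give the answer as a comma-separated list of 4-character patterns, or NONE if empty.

NONE

size-2^0 implicants → 0000(✓)  0001(✓)  0011(✓)  0110(✓)  0111(✓)  1000(✓)  1001(✓)  1010(✓)  1011(✓)  1100(✓)  1111(✓)
size-2^1 implicants → -000(✓)  -001(✓)  -011(✓)  -111(✓)  0-11(✓)  00-1(✓)  000-(✓)  011-  1-00  1-11(✓)  10-0(✓)  10-1(✓)  100-(✓)  101-(✓)
size-2^2 implicants → --11  -0-1  -00-  10--
Unchecked terms (primes): --11, -0-1, -00-, 011-, 1-00, 10--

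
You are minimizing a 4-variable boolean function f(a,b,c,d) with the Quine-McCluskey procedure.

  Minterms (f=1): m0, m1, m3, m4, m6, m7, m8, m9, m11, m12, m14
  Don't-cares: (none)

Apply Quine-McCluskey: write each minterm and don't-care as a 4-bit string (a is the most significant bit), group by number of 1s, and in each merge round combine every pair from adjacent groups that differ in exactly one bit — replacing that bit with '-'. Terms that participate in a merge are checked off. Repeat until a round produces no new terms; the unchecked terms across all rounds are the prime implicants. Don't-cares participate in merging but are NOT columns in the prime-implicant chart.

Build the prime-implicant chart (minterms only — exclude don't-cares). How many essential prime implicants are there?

2

size-2^0 implicants → 0000(✓)  0001(✓)  0011(✓)  0100(✓)  0110(✓)  0111(✓)  1000(✓)  1001(✓)  1011(✓)  1100(✓)  1110(✓)
size-2^1 implicants → -000(✓)  -001(✓)  -011(✓)  -100(✓)  -110(✓)  0-00(✓)  0-11  00-1(✓)  000-(✓)  01-0(✓)  011-  1-00(✓)  10-1(✓)  100-(✓)  11-0(✓)
size-2^2 implicants → --00  -0-1  -00-  -1-0
Unchecked terms (primes): --00, -0-1, -00-, -1-0, 0-11, 011-
Minterm coverage:
  m0 ⊆ --00,-00-
  m1 ⊆ -0-1,-00-
  m3 ⊆ -0-1,0-11
  m4 ⊆ --00,-1-0
  m6 ⊆ -1-0,011-
  m7 ⊆ 0-11,011-
  m8 ⊆ --00,-00-
  m9 ⊆ -0-1,-00-
  m11 ⊆ -0-1 [E]
  m12 ⊆ --00,-1-0
  m14 ⊆ -1-0 [E]
E = {-0-1, -1-0}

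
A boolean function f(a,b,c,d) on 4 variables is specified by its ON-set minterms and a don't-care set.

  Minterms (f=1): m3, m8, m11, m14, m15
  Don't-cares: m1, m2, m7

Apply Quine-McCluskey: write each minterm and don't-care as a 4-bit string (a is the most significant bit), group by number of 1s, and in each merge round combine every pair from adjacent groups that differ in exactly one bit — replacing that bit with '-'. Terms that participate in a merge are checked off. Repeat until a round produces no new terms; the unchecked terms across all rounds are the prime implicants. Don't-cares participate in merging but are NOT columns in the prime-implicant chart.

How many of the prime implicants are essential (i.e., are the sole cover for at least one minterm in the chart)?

size-2^0 implicants → 0001(✓)  0010(✓)  0011(✓)  0111(✓)  1000  1011(✓)  1110(✓)  1111(✓)
size-2^1 implicants → -011(✓)  -111(✓)  0-11(✓)  00-1  001-  1-11(✓)  111-
size-2^2 implicants → --11
Unchecked terms (primes): --11, 00-1, 001-, 1000, 111-
Minterm coverage:
  m3 ⊆ --11,00-1,001-
  m8 ⊆ 1000 [E]
  m11 ⊆ --11 [E]
  m14 ⊆ 111- [E]
  m15 ⊆ --11,111-
E = {--11, 1000, 111-}

3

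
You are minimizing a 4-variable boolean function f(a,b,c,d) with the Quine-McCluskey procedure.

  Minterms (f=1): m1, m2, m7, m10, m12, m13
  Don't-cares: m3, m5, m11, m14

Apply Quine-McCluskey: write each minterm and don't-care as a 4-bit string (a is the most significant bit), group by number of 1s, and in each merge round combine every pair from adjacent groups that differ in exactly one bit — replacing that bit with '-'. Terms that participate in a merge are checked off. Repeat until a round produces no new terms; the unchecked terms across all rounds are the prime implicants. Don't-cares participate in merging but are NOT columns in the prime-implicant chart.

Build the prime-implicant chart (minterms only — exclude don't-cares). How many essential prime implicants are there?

Round 0: 0001✓ 0010✓ 0011✓ 0101✓ 0111✓ 1010✓ 1011✓ 1100✓ 1101✓ 1110✓
Round 1: -010✓ -011✓ -101 0-01✓ 0-11✓ 00-1✓ 001-✓ 01-1✓ 1-10 101-✓ 11-0 110-
Round 2: -01- 0--1
PIs = {-01-, -101, 0--1, 1-10, 11-0, 110-}
Coverage chart:
  m1: 0--1 ←essential
  m2: -01- ←essential
  m7: 0--1 ←essential
  m10: -01-,1-10
  m12: 11-0,110-
  m13: -101,110-
Essential: -01-, 0--1

2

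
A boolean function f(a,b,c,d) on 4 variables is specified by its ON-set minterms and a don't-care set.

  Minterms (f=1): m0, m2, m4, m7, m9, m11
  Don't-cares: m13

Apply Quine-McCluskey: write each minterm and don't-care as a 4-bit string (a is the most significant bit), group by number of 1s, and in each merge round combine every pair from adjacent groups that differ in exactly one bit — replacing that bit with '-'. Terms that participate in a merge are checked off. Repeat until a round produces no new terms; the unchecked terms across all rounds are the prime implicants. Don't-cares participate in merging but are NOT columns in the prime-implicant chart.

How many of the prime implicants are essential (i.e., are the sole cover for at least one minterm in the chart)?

4

Round 0: 0000✓ 0010✓ 0100✓ 0111 1001✓ 1011✓ 1101✓
Round 1: 0-00 00-0 1-01 10-1
PIs = {0-00, 00-0, 0111, 1-01, 10-1}
Coverage chart:
  m0: 0-00,00-0
  m2: 00-0 ←essential
  m4: 0-00 ←essential
  m7: 0111 ←essential
  m9: 1-01,10-1
  m11: 10-1 ←essential
Essential: 0-00, 00-0, 0111, 10-1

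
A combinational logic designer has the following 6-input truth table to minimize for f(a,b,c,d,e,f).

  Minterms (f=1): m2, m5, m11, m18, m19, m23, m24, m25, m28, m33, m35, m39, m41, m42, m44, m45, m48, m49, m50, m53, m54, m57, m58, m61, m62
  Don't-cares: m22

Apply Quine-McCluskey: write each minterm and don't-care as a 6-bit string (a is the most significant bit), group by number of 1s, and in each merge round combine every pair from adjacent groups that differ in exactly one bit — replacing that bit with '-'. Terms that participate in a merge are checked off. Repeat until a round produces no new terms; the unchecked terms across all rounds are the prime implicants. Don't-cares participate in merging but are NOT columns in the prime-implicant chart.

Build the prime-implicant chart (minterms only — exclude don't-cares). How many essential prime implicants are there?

Round 0: 000010✓ 000101 001011 010010✓ 010011✓ 010110✓ 010111✓ 011000✓ 011001✓ 011100✓ 100001✓ 100011✓ 100111✓ 101001✓ 101010✓ 101100✓ 101101✓ 110000✓ 110001✓ 110010✓ 110101✓ 110110✓ 111001✓ 111010✓ 111101✓ 111110✓
Round 1: -10010✓ -10110✓ -11001 0-0010 010-10✓ 010-11✓ 01001-✓ 01011-✓ 011-00 01100- 1-0001✓ 1-1001✓ 1-1010 1-1101✓ 10-001✓ 100-11 1000-1 101-01✓ 10110- 11-001✓ 11-010✓ 11-101✓ 11-110✓ 110-01✓ 110-10✓ 1100-0 11000- 111-01✓ 111-10✓
Round 2: -10-10 010-1- 1--001 1-1-01 11--01 11--10
PIs = {-10-10, -11001, 0-0010, 000101, 001011, 010-1-, 011-00, 01100-, 1--001, 1-1-01, 1-1010, 100-11, 1000-1, 10110-, 11--01, 11--10, 1100-0, 11000-}
Coverage chart:
  m2: 0-0010 ←essential
  m5: 000101 ←essential
  m11: 001011 ←essential
  m18: -10-10,0-0010,010-1-
  m19: 010-1- ←essential
  m23: 010-1- ←essential
  m24: 011-00,01100-
  m25: -11001,01100-
  m28: 011-00 ←essential
  m33: 1--001,1000-1
  m35: 100-11,1000-1
  m39: 100-11 ←essential
  m41: 1--001,1-1-01
  m42: 1-1010 ←essential
  m44: 10110- ←essential
  m45: 1-1-01,10110-
  m48: 1100-0,11000-
  m49: 1--001,11--01,11000-
  m50: -10-10,11--10,1100-0
  m53: 11--01 ←essential
  m54: -10-10,11--10
  m57: -11001,1--001,1-1-01,11--01
  m58: 1-1010,11--10
  m61: 1-1-01,11--01
  m62: 11--10 ←essential
Essential: 0-0010, 000101, 001011, 010-1-, 011-00, 1-1010, 100-11, 10110-, 11--01, 11--10

10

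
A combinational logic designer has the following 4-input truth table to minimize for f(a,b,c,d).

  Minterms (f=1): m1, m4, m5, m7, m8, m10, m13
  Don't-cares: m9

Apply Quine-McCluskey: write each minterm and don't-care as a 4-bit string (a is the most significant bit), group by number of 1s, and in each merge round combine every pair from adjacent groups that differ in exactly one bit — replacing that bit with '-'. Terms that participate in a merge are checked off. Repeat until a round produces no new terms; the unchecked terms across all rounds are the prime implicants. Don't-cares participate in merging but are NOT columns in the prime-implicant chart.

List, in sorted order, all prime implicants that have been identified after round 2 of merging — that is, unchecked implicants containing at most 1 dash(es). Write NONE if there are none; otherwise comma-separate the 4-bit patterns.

size-2^0 implicants → 0001(✓)  0100(✓)  0101(✓)  0111(✓)  1000(✓)  1001(✓)  1010(✓)  1101(✓)
size-2^1 implicants → -001(✓)  -101(✓)  0-01(✓)  01-1  010-  1-01(✓)  10-0  100-
size-2^2 implicants → --01
Unchecked terms (primes): --01, 01-1, 010-, 10-0, 100-

01-1, 010-, 10-0, 100-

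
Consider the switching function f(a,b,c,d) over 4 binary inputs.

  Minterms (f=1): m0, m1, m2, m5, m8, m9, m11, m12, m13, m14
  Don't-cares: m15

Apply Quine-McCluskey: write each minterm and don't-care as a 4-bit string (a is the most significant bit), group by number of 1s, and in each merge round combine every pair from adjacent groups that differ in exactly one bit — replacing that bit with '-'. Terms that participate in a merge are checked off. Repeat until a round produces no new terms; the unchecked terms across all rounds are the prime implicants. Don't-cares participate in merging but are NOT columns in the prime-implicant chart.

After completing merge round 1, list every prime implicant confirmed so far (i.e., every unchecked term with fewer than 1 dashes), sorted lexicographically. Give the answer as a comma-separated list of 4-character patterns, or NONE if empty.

NONE

Round 0: 0000✓ 0001✓ 0010✓ 0101✓ 1000✓ 1001✓ 1011✓ 1100✓ 1101✓ 1110✓ 1111✓
Round 1: -000✓ -001✓ -101✓ 0-01✓ 00-0 000-✓ 1-00✓ 1-01✓ 1-11✓ 10-1✓ 100-✓ 11-0✓ 11-1✓ 110-✓ 111-✓
Round 2: --01 -00- 1--1 1-0- 11--
PIs = {--01, -00-, 00-0, 1--1, 1-0-, 11--}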